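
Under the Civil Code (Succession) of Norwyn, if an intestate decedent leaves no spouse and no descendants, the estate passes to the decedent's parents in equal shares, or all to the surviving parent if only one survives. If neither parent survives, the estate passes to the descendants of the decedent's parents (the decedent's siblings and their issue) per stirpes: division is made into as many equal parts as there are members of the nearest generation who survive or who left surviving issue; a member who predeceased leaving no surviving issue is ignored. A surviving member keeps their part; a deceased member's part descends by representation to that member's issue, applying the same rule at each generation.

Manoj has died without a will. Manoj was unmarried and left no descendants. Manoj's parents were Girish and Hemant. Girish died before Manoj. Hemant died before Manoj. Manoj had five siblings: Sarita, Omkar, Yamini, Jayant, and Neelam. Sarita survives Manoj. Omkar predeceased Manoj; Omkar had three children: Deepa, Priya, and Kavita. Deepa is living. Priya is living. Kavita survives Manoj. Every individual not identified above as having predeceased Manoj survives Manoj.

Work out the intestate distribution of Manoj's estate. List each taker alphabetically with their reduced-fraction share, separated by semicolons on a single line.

Deepa 1/15; Jayant 1/5; Kavita 1/15; Neelam 1/5; Priya 1/15; Sarita 1/5; Yamini 1/5

Neither parent survives and there are no descendants, so the estate passes to Manoj's siblings and their issue per stirpes.
The estate is divided into 5 equal shares of 1/5 among Sarita, Omkar, Yamini, Jayant, Neelam.
Sarita is living and takes 1/5.
Omkar predeceased; the 1/5 allotted to Omkar's branch passes to Omkar's issue by representation.
The 1/5 is divided into 3 equal shares of 1/15 among Deepa, Priya, Kavita.
Deepa is living and takes 1/15.
Priya is living and takes 1/15.
Kavita is living and takes 1/15.
Yamini is living and takes 1/5.
Jayant is living and takes 1/5.
Neelam is living and takes 1/5.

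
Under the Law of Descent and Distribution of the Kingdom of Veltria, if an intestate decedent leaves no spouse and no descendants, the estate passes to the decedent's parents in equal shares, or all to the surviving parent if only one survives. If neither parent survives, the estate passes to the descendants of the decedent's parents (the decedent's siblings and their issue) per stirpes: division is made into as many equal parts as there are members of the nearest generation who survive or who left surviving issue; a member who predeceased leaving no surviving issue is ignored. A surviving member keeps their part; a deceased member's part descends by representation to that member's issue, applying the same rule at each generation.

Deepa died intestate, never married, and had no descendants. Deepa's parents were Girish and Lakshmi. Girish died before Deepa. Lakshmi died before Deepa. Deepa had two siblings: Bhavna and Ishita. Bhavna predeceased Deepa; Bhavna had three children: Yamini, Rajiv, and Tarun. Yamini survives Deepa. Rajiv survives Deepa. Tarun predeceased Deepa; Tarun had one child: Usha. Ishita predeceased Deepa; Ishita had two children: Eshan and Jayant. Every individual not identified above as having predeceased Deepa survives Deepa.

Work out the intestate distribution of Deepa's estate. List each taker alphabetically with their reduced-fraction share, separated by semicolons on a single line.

Eshan 1/4; Jayant 1/4; Rajiv 1/6; Usha 1/6; Yamini 1/6

Neither parent survives and there are no descendants, so the estate passes to Deepa's siblings and their issue per stirpes.
The estate is divided into 2 equal shares of 1/2 among Bhavna, Ishita.
Bhavna predeceased; the 1/2 allotted to Bhavna's branch passes to Bhavna's issue by representation.
The 1/2 is divided into 3 equal shares of 1/6 among Yamini, Rajiv, Tarun.
Yamini is living and takes 1/6.
Rajiv is living and takes 1/6.
Tarun predeceased; the 1/6 allotted to Tarun's branch passes to Tarun's issue by representation.
Usha is the sole taker at this level and receives the full 1/6.
Ishita predeceased; the 1/2 allotted to Ishita's branch passes to Ishita's issue by representation.
The 1/2 is divided into 2 equal shares of 1/4 among Eshan, Jayant.
Eshan is living and takes 1/4.
Jayant is living and takes 1/4.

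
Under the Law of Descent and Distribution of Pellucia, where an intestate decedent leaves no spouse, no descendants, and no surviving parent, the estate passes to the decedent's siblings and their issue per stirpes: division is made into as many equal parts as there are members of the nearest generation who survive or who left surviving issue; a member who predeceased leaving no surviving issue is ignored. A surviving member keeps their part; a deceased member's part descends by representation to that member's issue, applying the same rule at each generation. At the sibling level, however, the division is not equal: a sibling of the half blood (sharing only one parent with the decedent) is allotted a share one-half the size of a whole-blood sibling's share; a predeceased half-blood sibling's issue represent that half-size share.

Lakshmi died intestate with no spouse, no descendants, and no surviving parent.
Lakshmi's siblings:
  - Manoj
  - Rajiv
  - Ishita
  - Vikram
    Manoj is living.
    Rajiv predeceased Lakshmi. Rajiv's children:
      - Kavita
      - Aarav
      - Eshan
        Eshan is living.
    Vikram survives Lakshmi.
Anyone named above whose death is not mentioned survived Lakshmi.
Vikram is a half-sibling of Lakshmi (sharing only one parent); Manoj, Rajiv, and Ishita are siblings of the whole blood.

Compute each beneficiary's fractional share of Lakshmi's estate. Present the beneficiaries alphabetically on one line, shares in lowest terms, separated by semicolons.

No spouse, descendants, or parent survives, so the estate passes to Lakshmi's siblings per stirpes.
Half-blood siblings count for one-half the weight of whole-blood siblings at the initial division.
Dividing 1 in proportion to weights (total weight 7/2): Manoj (weight 1) → 2/7; Rajiv (weight 1) → 2/7; Ishita (weight 1) → 2/7; Vikram (weight 1/2) → 1/7.
Manoj is living and takes 2/7.
Rajiv predeceased; the 2/7 allotted to Rajiv's branch passes to Rajiv's issue by representation.
The 2/7 is divided into 3 equal shares of 2/21 among Kavita, Aarav, Eshan.
Kavita is living and takes 2/21.
Aarav is living and takes 2/21.
Eshan is living and takes 2/21.
Ishita is living and takes 2/7.
Vikram is living and takes 1/7.

Aarav 2/21; Eshan 2/21; Ishita 2/7; Kavita 2/21; Manoj 2/7; Vikram 1/7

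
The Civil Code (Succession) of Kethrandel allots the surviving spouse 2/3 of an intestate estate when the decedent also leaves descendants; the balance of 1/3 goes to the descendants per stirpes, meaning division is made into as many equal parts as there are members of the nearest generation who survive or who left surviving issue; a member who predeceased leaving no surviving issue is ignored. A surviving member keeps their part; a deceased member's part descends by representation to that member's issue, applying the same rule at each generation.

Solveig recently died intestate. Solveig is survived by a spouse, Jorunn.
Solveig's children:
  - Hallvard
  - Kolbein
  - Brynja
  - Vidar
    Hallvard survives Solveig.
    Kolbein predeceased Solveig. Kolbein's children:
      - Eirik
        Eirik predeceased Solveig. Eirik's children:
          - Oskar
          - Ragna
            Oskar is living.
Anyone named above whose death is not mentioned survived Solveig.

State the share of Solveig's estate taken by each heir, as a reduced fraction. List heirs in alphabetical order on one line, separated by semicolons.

Brynja 1/12; Hallvard 1/12; Jorunn 2/3; Oskar 1/24; Ragna 1/24; Vidar 1/12

Jorunn, as surviving spouse, takes 2/3.
The remaining 1/3 passes to Solveig's descendants per stirpes.
The 1/3 is divided into 4 equal shares of 1/12 among Hallvard, Kolbein, Brynja, Vidar.
Hallvard is living and takes 1/12.
Kolbein predeceased; the 1/12 allotted to Kolbein's branch passes to Kolbein's issue by representation.
Eirik's line is the sole branch at this level, so the full 1/12 passes to Eirik's issue by representation.
The 1/12 is divided into 2 equal shares of 1/24 among Oskar, Ragna.
Oskar is living and takes 1/24.
Ragna is living and takes 1/24.
Brynja is living and takes 1/12.
Vidar is living and takes 1/12.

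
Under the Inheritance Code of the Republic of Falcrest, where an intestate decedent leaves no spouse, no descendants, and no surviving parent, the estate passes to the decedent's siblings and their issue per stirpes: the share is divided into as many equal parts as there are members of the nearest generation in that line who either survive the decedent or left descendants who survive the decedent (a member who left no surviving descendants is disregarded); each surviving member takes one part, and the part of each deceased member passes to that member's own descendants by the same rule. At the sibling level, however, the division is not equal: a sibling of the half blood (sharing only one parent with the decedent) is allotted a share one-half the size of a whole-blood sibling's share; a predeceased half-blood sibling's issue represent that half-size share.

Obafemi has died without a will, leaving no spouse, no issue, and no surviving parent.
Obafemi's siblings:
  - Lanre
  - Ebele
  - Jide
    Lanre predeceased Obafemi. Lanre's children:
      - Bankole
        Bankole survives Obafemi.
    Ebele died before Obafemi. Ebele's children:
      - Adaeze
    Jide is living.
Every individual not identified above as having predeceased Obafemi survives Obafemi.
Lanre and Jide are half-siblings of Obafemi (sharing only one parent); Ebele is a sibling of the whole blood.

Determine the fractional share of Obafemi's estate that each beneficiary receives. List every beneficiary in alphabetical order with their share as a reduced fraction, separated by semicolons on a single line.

No spouse, descendants, or parent survives, so the estate passes to Obafemi's siblings per stirpes.
Half-blood siblings count for one-half the weight of whole-blood siblings at the initial division.
Dividing 1 in proportion to weights (total weight 2): Lanre (weight 1/2) → 1/4; Ebele (weight 1) → 1/2; Jide (weight 1/2) → 1/4.
Lanre predeceased; the 1/4 allotted to Lanre's branch passes to Lanre's issue by representation.
Bankole is the sole taker at this level and receives the full 1/4.
Ebele predeceased; the 1/2 allotted to Ebele's branch passes to Ebele's issue by representation.
Adaeze is the sole taker at this level and receives the full 1/2.
Jide is living and takes 1/4.

Adaeze 1/2; Bankole 1/4; Jide 1/4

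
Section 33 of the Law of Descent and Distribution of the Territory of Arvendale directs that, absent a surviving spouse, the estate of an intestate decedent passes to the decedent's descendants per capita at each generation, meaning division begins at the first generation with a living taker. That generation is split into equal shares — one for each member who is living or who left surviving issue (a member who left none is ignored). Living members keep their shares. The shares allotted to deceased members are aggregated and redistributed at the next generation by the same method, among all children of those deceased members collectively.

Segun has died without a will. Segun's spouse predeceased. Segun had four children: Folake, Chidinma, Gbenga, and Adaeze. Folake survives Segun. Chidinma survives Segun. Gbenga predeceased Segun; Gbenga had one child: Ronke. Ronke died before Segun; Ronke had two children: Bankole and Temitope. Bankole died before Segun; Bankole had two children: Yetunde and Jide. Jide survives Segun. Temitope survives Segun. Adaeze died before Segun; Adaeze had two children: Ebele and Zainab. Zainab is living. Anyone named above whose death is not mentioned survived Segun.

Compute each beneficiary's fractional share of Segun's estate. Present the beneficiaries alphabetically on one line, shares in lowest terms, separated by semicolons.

Chidinma 1/4; Ebele 1/6; Folake 1/4; Jide 1/24; Temitope 1/12; Yetunde 1/24; Zainab 1/6

There is no surviving spouse, so the entire estate passes to Segun's descendants per capita at each generation.
At generation 1 (Folake, Chidinma, Gbenga, Adaeze) there are 4 shares of (1)/4 = 1/4 each.
Living: Folake and Chidinma — each takes 1/4.
Deceased: Gbenga and Adaeze. Their combined 1/2 is pooled and carried to generation 2.
At generation 2 (Ronke, Ebele, Zainab) there are 3 shares of (1/2)/3 = 1/6 each.
Living: Ebele and Zainab — each takes 1/6.
Deceased: Ronke. That 1/6 share is carried to generation 3.
At generation 3 (Bankole, Temitope) there are 2 shares of (1/6)/2 = 1/12 each.
Living: Temitope — each takes 1/12.
Deceased: Bankole. That 1/12 share is carried to generation 4.
At generation 4 (Yetunde, Jide) there are 2 shares of (1/12)/2 = 1/24 each.
Living: Yetunde and Jide — each takes 1/24.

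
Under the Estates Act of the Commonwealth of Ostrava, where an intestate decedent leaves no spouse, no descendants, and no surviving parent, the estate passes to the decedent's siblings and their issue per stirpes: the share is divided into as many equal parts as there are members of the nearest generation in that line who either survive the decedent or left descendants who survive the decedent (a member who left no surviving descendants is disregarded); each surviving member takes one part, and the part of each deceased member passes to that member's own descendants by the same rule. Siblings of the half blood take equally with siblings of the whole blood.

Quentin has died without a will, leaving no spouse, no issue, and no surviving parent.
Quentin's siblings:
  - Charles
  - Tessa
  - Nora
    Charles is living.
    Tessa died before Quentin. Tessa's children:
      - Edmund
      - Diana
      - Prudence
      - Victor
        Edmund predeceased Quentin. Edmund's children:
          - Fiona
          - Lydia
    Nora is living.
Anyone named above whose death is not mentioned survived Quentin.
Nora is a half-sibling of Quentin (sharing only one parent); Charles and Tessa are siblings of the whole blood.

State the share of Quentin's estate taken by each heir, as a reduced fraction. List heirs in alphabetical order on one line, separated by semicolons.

Charles 1/3; Diana 1/12; Fiona 1/24; Lydia 1/24; Nora 1/3; Prudence 1/12; Victor 1/12

No spouse, descendants, or parent survives, so the estate passes to Quentin's siblings per stirpes.
Half-blood and whole-blood siblings take equally under the stated rule.
The estate is divided into 3 equal shares of 1/3 among Charles, Tessa, Nora.
Charles is living and takes 1/3.
Tessa predeceased; the 1/3 allotted to Tessa's branch passes to Tessa's issue by representation.
The 1/3 is divided into 4 equal shares of 1/12 among Edmund, Diana, Prudence, Victor.
Edmund predeceased; the 1/12 allotted to Edmund's branch passes to Edmund's issue by representation.
The 1/12 is divided into 2 equal shares of 1/24 among Fiona, Lydia.
Fiona is living and takes 1/24.
Lydia is living and takes 1/24.
Diana is living and takes 1/12.
Prudence is living and takes 1/12.
Victor is living and takes 1/12.
Nora is living and takes 1/3.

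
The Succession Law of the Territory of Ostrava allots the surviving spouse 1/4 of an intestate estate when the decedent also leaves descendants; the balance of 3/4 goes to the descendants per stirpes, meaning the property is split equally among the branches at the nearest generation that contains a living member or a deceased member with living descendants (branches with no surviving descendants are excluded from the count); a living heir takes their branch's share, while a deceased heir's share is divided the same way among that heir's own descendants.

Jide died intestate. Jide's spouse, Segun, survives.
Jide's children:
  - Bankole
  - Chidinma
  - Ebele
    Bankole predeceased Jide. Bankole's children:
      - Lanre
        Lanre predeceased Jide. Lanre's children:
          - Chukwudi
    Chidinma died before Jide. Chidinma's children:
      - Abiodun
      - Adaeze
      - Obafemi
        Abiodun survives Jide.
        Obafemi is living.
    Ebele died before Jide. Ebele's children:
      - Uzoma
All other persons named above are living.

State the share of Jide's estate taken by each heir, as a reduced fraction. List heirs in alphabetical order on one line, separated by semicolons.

Abiodun 1/12; Adaeze 1/12; Chukwudi 1/4; Obafemi 1/12; Segun 1/4; Uzoma 1/4

Segun, as surviving spouse, takes 1/4.
The remaining 3/4 passes to Jide's descendants per stirpes.
The 3/4 is divided into 3 equal shares of 1/4 among Bankole, Chidinma, Ebele.
Bankole predeceased; the 1/4 allotted to Bankole's branch passes to Bankole's issue by representation.
Lanre's line is the sole branch at this level, so the full 1/4 passes to Lanre's issue by representation.
Chukwudi is the sole taker at this level and receives the full 1/4.
Chidinma predeceased; the 1/4 allotted to Chidinma's branch passes to Chidinma's issue by representation.
The 1/4 is divided into 3 equal shares of 1/12 among Abiodun, Adaeze, Obafemi.
Abiodun is living and takes 1/12.
Adaeze is living and takes 1/12.
Obafemi is living and takes 1/12.
Ebele predeceased; the 1/4 allotted to Ebele's branch passes to Ebele's issue by representation.
Uzoma is the sole taker at this level and receives the full 1/4.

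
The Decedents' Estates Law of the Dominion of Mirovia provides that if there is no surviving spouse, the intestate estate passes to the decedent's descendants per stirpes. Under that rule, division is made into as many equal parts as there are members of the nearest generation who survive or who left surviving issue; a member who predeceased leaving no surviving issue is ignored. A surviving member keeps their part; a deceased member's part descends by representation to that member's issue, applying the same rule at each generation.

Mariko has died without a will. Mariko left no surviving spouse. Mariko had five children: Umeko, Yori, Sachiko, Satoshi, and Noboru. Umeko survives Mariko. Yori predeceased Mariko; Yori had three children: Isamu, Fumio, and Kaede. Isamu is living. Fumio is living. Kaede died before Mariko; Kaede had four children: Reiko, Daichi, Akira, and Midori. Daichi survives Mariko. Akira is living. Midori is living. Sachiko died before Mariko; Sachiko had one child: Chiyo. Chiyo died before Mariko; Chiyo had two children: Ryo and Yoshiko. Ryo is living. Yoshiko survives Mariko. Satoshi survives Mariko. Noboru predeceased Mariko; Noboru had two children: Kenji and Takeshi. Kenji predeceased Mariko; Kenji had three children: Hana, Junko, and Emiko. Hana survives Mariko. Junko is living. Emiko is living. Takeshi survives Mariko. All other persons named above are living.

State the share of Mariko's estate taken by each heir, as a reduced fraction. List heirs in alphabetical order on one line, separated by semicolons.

Akira 1/60; Daichi 1/60; Emiko 1/30; Fumio 1/15; Hana 1/30; Isamu 1/15; Junko 1/30; Midori 1/60; Reiko 1/60; Ryo 1/10; Satoshi 1/5; Takeshi 1/10; Umeko 1/5; Yoshiko 1/10

There is no surviving spouse, so the entire estate passes to Mariko's descendants per stirpes.
The estate is divided into 5 equal shares of 1/5 among Umeko, Yori, Sachiko, Satoshi, Noboru.
Umeko is living and takes 1/5.
Yori predeceased; the 1/5 allotted to Yori's branch passes to Yori's issue by representation.
The 1/5 is divided into 3 equal shares of 1/15 among Isamu, Fumio, Kaede.
Isamu is living and takes 1/15.
Fumio is living and takes 1/15.
Kaede predeceased; the 1/15 allotted to Kaede's branch passes to Kaede's issue by representation.
The 1/15 is divided into 4 equal shares of 1/60 among Reiko, Daichi, Akira, Midori.
Reiko is living and takes 1/60.
Daichi is living and takes 1/60.
Akira is living and takes 1/60.
Midori is living and takes 1/60.
Sachiko predeceased; the 1/5 allotted to Sachiko's branch passes to Sachiko's issue by representation.
Chiyo's line is the sole branch at this level, so the full 1/5 passes to Chiyo's issue by representation.
The 1/5 is divided into 2 equal shares of 1/10 among Ryo, Yoshiko.
Ryo is living and takes 1/10.
Yoshiko is living and takes 1/10.
Satoshi is living and takes 1/5.
Noboru predeceased; the 1/5 allotted to Noboru's branch passes to Noboru's issue by representation.
The 1/5 is divided into 2 equal shares of 1/10 among Kenji, Takeshi.
Kenji predeceased; the 1/10 allotted to Kenji's branch passes to Kenji's issue by representation.
The 1/10 is divided into 3 equal shares of 1/30 among Hana, Junko, Emiko.
Hana is living and takes 1/30.
Junko is living and takes 1/30.
Emiko is living and takes 1/30.
Takeshi is living and takes 1/10.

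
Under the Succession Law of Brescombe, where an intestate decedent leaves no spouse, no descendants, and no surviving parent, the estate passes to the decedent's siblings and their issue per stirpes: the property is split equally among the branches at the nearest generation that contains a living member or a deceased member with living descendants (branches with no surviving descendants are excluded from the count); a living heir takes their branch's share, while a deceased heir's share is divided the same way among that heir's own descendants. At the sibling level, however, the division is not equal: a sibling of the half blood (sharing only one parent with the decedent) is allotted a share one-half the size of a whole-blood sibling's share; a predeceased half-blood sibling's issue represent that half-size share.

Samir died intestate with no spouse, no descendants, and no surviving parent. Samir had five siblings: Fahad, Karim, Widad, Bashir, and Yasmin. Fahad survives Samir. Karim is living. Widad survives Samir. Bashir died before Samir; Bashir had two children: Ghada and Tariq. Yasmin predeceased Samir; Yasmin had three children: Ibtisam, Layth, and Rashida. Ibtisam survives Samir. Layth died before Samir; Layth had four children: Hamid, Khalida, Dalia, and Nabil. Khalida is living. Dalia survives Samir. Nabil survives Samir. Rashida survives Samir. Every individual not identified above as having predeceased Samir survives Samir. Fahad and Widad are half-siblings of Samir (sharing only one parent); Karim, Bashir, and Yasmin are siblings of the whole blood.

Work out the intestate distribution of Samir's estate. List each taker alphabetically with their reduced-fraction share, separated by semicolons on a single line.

No spouse, descendants, or parent survives, so the estate passes to Samir's siblings per stirpes.
Half-blood siblings count for one-half the weight of whole-blood siblings at the initial division.
Dividing 1 in proportion to weights (total weight 4): Fahad (weight 1/2) → 1/8; Karim (weight 1) → 1/4; Widad (weight 1/2) → 1/8; Bashir (weight 1) → 1/4; Yasmin (weight 1) → 1/4.
Fahad is living and takes 1/8.
Karim is living and takes 1/4.
Widad is living and takes 1/8.
Bashir predeceased; the 1/4 allotted to Bashir's branch passes to Bashir's issue by representation.
The 1/4 is divided into 2 equal shares of 1/8 among Ghada, Tariq.
Ghada is living and takes 1/8.
Tariq is living and takes 1/8.
Yasmin predeceased; the 1/4 allotted to Yasmin's branch passes to Yasmin's issue by representation.
The 1/4 is divided into 3 equal shares of 1/12 among Ibtisam, Layth, Rashida.
Ibtisam is living and takes 1/12.
Layth predeceased; the 1/12 allotted to Layth's branch passes to Layth's issue by representation.
The 1/12 is divided into 4 equal shares of 1/48 among Hamid, Khalida, Dalia, Nabil.
Hamid is living and takes 1/48.
Khalida is living and takes 1/48.
Dalia is living and takes 1/48.
Nabil is living and takes 1/48.
Rashida is living and takes 1/12.

Dalia 1/48; Fahad 1/8; Ghada 1/8; Hamid 1/48; Ibtisam 1/12; Karim 1/4; Khalida 1/48; Nabil 1/48; Rashida 1/12; Tariq 1/8; Widad 1/8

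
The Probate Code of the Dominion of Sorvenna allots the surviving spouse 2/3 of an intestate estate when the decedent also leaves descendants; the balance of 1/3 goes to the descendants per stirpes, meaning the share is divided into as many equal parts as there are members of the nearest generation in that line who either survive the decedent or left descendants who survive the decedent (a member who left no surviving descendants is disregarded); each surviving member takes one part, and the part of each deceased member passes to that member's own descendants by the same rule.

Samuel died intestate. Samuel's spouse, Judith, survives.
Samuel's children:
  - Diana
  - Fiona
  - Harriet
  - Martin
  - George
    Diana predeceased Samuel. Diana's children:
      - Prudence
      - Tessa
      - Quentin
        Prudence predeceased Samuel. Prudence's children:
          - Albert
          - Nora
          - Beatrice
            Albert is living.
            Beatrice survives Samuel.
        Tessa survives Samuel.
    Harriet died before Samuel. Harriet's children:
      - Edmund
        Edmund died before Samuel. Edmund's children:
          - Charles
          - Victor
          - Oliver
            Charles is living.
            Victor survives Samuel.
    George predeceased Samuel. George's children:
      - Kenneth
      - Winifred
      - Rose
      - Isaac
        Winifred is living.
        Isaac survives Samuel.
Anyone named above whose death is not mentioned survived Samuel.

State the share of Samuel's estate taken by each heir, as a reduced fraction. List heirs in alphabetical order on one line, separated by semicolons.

Albert 1/135; Beatrice 1/135; Charles 1/45; Fiona 1/15; Isaac 1/60; Judith 2/3; Kenneth 1/60; Martin 1/15; Nora 1/135; Oliver 1/45; Quentin 1/45; Rose 1/60; Tessa 1/45; Victor 1/45; Winifred 1/60

Judith, as surviving spouse, takes 2/3.
The remaining 1/3 passes to Samuel's descendants per stirpes.
The 1/3 is divided into 5 equal shares of 1/15 among Diana, Fiona, Harriet, Martin, George.
Diana predeceased; the 1/15 allotted to Diana's branch passes to Diana's issue by representation.
The 1/15 is divided into 3 equal shares of 1/45 among Prudence, Tessa, Quentin.
Prudence predeceased; the 1/45 allotted to Prudence's branch passes to Prudence's issue by representation.
The 1/45 is divided into 3 equal shares of 1/135 among Albert, Nora, Beatrice.
Albert is living and takes 1/135.
Nora is living and takes 1/135.
Beatrice is living and takes 1/135.
Tessa is living and takes 1/45.
Quentin is living and takes 1/45.
Fiona is living and takes 1/15.
Harriet predeceased; the 1/15 allotted to Harriet's branch passes to Harriet's issue by representation.
Edmund's line is the sole branch at this level, so the full 1/15 passes to Edmund's issue by representation.
The 1/15 is divided into 3 equal shares of 1/45 among Charles, Victor, Oliver.
Charles is living and takes 1/45.
Victor is living and takes 1/45.
Oliver is living and takes 1/45.
Martin is living and takes 1/15.
George predeceased; the 1/15 allotted to George's branch passes to George's issue by representation.
The 1/15 is divided into 4 equal shares of 1/60 among Kenneth, Winifred, Rose, Isaac.
Kenneth is living and takes 1/60.
Winifred is living and takes 1/60.
Rose is living and takes 1/60.
Isaac is living and takes 1/60.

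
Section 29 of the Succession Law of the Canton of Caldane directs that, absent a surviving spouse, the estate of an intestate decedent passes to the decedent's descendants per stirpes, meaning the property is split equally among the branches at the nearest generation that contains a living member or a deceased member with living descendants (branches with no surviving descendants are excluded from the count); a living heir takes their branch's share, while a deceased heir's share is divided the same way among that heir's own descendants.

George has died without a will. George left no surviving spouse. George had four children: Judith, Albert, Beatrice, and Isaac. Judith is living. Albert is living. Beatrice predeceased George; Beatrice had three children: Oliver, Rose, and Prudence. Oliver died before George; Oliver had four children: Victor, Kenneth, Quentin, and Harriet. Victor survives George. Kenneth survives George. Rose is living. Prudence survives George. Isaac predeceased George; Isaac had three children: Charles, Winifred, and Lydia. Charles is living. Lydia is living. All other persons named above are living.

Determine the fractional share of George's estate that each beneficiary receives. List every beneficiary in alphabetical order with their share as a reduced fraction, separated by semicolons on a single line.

There is no surviving spouse, so the entire estate passes to George's descendants per stirpes.
The estate is divided into 4 equal shares of 1/4 among Judith, Albert, Beatrice, Isaac.
Judith is living and takes 1/4.
Albert is living and takes 1/4.
Beatrice predeceased; the 1/4 allotted to Beatrice's branch passes to Beatrice's issue by representation.
The 1/4 is divided into 3 equal shares of 1/12 among Oliver, Rose, Prudence.
Oliver predeceased; the 1/12 allotted to Oliver's branch passes to Oliver's issue by representation.
The 1/12 is divided into 4 equal shares of 1/48 among Victor, Kenneth, Quentin, Harriet.
Victor is living and takes 1/48.
Kenneth is living and takes 1/48.
Quentin is living and takes 1/48.
Harriet is living and takes 1/48.
Rose is living and takes 1/12.
Prudence is living and takes 1/12.
Isaac predeceased; the 1/4 allotted to Isaac's branch passes to Isaac's issue by representation.
The 1/4 is divided into 3 equal shares of 1/12 among Charles, Winifred, Lydia.
Charles is living and takes 1/12.
Winifred is living and takes 1/12.
Lydia is living and takes 1/12.

Albert 1/4; Charles 1/12; Harriet 1/48; Judith 1/4; Kenneth 1/48; Lydia 1/12; Prudence 1/12; Quentin 1/48; Rose 1/12; Victor 1/48; Winifred 1/12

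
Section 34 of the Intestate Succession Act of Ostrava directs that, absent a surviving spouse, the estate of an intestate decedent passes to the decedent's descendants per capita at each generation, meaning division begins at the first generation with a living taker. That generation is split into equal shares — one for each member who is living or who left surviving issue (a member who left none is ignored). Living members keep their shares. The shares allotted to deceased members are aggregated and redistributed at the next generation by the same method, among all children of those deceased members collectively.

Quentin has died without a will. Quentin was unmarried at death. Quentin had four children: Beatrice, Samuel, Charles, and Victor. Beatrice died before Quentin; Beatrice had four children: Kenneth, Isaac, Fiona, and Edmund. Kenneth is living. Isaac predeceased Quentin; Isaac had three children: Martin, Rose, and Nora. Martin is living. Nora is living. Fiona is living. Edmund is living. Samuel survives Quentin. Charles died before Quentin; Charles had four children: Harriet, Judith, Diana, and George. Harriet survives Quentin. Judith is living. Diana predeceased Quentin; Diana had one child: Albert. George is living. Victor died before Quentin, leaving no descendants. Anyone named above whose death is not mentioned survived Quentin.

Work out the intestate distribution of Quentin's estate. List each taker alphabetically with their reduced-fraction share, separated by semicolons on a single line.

There is no surviving spouse, so the entire estate passes to Quentin's descendants per capita at each generation.
At generation 1 (Beatrice, Samuel, Charles) there are 3 shares of (1)/3 = 1/3 each.
Living: Samuel — each takes 1/3.
Deceased: Beatrice and Charles. Their combined 2/3 is pooled and carried to generation 2.
At generation 2 (Kenneth, Isaac, Fiona, Edmund, Harriet, Judith, Diana, George) there are 8 shares of (2/3)/8 = 1/12 each.
Living: Kenneth, Fiona, Edmund, Harriet, Judith, and George — each takes 1/12.
Deceased: Isaac and Diana. Their combined 1/6 is pooled and carried to generation 3.
At generation 3 (Martin, Rose, Nora, Albert) there are 4 shares of (1/6)/4 = 1/24 each.
Living: Martin, Rose, Nora, and Albert — each takes 1/24.

Albert 1/24; Edmund 1/12; Fiona 1/12; George 1/12; Harriet 1/12; Judith 1/12; Kenneth 1/12; Martin 1/24; Nora 1/24; Rose 1/24; Samuel 1/3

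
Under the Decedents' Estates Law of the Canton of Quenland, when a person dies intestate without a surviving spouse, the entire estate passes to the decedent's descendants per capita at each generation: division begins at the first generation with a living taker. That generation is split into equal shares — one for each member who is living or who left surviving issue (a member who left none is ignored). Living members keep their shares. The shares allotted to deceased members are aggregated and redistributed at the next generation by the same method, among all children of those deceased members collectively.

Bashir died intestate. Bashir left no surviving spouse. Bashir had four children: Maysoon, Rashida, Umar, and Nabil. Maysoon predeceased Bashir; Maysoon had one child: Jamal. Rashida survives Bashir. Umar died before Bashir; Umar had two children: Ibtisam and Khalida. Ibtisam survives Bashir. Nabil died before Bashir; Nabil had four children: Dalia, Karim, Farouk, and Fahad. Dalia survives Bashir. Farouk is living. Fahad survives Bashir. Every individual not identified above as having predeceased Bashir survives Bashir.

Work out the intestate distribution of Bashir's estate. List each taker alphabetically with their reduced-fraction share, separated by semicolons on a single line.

Dalia 3/28; Fahad 3/28; Farouk 3/28; Ibtisam 3/28; Jamal 3/28; Karim 3/28; Khalida 3/28; Rashida 1/4

There is no surviving spouse, so the entire estate passes to Bashir's descendants per capita at each generation.
At generation 1 (Maysoon, Rashida, Umar, Nabil) there are 4 shares of (1)/4 = 1/4 each.
Living: Rashida — each takes 1/4.
Deceased: Maysoon, Umar, and Nabil. Their combined 3/4 is pooled and carried to generation 2.
At generation 2 (Jamal, Ibtisam, Khalida, Dalia, Karim, Farouk, Fahad) there are 7 shares of (3/4)/7 = 3/28 each.
Living: Jamal, Ibtisam, Khalida, Dalia, Karim, Farouk, and Fahad — each takes 3/28.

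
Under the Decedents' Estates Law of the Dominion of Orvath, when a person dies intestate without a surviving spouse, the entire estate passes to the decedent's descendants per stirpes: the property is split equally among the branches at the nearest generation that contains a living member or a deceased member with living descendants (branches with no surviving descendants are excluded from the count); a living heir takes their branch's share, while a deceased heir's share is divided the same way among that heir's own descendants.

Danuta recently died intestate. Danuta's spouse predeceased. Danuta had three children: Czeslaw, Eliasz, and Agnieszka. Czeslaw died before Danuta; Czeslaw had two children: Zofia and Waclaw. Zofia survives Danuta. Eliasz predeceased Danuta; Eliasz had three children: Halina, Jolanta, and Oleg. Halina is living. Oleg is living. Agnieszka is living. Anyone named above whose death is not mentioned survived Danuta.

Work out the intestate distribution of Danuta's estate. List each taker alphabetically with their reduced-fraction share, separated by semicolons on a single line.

There is no surviving spouse, so the entire estate passes to Danuta's descendants per stirpes.
The estate is divided into 3 equal shares of 1/3 among Czeslaw, Eliasz, Agnieszka.
Czeslaw predeceased; the 1/3 allotted to Czeslaw's branch passes to Czeslaw's issue by representation.
The 1/3 is divided into 2 equal shares of 1/6 among Zofia, Waclaw.
Zofia is living and takes 1/6.
Waclaw is living and takes 1/6.
Eliasz predeceased; the 1/3 allotted to Eliasz's branch passes to Eliasz's issue by representation.
The 1/3 is divided into 3 equal shares of 1/9 among Halina, Jolanta, Oleg.
Halina is living and takes 1/9.
Jolanta is living and takes 1/9.
Oleg is living and takes 1/9.
Agnieszka is living and takes 1/3.

Agnieszka 1/3; Halina 1/9; Jolanta 1/9; Oleg 1/9; Waclaw 1/6; Zofia 1/6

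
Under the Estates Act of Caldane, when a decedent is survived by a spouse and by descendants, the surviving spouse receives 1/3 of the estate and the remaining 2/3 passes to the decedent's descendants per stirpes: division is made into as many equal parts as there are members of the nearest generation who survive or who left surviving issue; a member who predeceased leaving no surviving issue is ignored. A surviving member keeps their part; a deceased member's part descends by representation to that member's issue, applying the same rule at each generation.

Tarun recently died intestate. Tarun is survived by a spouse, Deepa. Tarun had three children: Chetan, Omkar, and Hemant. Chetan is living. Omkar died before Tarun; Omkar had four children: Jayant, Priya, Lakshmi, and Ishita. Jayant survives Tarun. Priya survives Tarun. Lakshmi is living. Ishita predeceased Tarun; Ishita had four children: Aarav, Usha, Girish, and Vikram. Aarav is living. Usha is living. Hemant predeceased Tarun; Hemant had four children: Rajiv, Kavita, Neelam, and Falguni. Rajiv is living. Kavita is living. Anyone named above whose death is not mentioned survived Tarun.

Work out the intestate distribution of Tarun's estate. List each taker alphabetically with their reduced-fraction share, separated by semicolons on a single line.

Aarav 1/72; Chetan 2/9; Deepa 1/3; Falguni 1/18; Girish 1/72; Jayant 1/18; Kavita 1/18; Lakshmi 1/18; Neelam 1/18; Priya 1/18; Rajiv 1/18; Usha 1/72; Vikram 1/72

Deepa, as surviving spouse, takes 1/3.
The remaining 2/3 passes to Tarun's descendants per stirpes.
The 2/3 is divided into 3 equal shares of 2/9 among Chetan, Omkar, Hemant.
Chetan is living and takes 2/9.
Omkar predeceased; the 2/9 allotted to Omkar's branch passes to Omkar's issue by representation.
The 2/9 is divided into 4 equal shares of 1/18 among Jayant, Priya, Lakshmi, Ishita.
Jayant is living and takes 1/18.
Priya is living and takes 1/18.
Lakshmi is living and takes 1/18.
Ishita predeceased; the 1/18 allotted to Ishita's branch passes to Ishita's issue by representation.
The 1/18 is divided into 4 equal shares of 1/72 among Aarav, Usha, Girish, Vikram.
Aarav is living and takes 1/72.
Usha is living and takes 1/72.
Girish is living and takes 1/72.
Vikram is living and takes 1/72.
Hemant predeceased; the 2/9 allotted to Hemant's branch passes to Hemant's issue by representation.
The 2/9 is divided into 4 equal shares of 1/18 among Rajiv, Kavita, Neelam, Falguni.
Rajiv is living and takes 1/18.
Kavita is living and takes 1/18.
Neelam is living and takes 1/18.
Falguni is living and takes 1/18.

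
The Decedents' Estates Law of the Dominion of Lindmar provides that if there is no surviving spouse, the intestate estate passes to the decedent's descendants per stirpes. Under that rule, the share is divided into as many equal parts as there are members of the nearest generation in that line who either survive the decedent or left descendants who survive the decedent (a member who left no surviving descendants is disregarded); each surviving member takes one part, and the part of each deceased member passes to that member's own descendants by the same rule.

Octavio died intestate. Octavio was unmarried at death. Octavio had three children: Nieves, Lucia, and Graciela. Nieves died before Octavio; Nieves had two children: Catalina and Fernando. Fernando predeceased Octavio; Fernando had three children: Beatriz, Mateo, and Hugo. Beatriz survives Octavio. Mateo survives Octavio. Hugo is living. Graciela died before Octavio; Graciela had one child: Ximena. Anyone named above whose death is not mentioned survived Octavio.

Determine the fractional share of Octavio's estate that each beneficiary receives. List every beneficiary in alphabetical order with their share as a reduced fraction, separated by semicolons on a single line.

There is no surviving spouse, so the entire estate passes to Octavio's descendants per stirpes.
The estate is divided into 3 equal shares of 1/3 among Nieves, Lucia, Graciela.
Nieves predeceased; the 1/3 allotted to Nieves's branch passes to Nieves's issue by representation.
The 1/3 is divided into 2 equal shares of 1/6 among Catalina, Fernando.
Catalina is living and takes 1/6.
Fernando predeceased; the 1/6 allotted to Fernando's branch passes to Fernando's issue by representation.
The 1/6 is divided into 3 equal shares of 1/18 among Beatriz, Mateo, Hugo.
Beatriz is living and takes 1/18.
Mateo is living and takes 1/18.
Hugo is living and takes 1/18.
Lucia is living and takes 1/3.
Graciela predeceased; the 1/3 allotted to Graciela's branch passes to Graciela's issue by representation.
Ximena is the sole taker at this level and receives the full 1/3.

Beatriz 1/18; Catalina 1/6; Hugo 1/18; Lucia 1/3; Mateo 1/18; Ximena 1/3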